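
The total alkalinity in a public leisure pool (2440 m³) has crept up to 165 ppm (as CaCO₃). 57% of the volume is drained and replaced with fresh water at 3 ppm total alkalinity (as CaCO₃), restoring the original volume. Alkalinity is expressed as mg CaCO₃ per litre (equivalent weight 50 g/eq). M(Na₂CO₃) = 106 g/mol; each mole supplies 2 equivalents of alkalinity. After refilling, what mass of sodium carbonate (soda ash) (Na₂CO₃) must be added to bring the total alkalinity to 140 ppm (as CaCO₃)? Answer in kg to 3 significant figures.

Volume: 2440 m³ = 2,440,000 L.
After draining 57% and refilling: 165 × 0.43 + 3 × 0.57 = 72.66 ppm.
Deficit to target: 140 − 72.66 = 67.34 mg/L.
As CaCO₃: 67.34 mg/L × 2,440,000 L = 164,300 g; ÷ 50 g/eq ÷ 2 = 1643 mol Na₂CO₃.
Mass: 1643 × 106 = 174,200 g.

174 kg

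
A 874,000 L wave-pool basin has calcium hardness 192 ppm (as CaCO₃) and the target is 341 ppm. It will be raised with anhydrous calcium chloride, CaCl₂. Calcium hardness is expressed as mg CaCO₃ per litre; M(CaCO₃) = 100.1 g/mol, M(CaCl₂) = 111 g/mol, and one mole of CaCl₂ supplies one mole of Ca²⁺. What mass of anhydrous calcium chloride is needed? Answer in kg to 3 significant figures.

Hardness to add: (341 − 192) = 149 mg/L as CaCO₃ × 874,000 L = 130,200 g as CaCO₃.
Moles of Ca²⁺ (1 mol Ca²⁺ ≡ 1 mol CaCO₃): 130,200 / 100.1 g/mol = 1301 mol.
Mass of CaCl₂: 1301 × 111 = 144,400 g.

144 kg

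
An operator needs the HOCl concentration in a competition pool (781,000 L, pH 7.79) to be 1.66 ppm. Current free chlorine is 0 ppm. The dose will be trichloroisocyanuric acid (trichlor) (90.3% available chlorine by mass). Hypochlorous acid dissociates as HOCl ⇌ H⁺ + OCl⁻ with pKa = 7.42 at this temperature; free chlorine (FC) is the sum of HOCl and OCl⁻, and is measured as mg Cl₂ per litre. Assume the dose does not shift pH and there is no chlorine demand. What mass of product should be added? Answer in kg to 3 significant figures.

[OCl⁻]/[HOCl] = 10^(pH − pKa) = 10^(7.79 − 7.42) = 2.344; fraction as HOCl = 1/(1 + 2.344) = 0.299.
Free chlorine required for 1.66 ppm HOCl: 1.66 / 0.299 = 5.551 ppm.
FC to add: 5.551 − 0 = 5.551 mg/L as Cl₂.
Cl₂ equivalent: 5.551 mg/L × 781,000 L = 4336 g.
Product at 90.3% available Cl: 4336 / 0.903 = 4801 g.

4.80 kg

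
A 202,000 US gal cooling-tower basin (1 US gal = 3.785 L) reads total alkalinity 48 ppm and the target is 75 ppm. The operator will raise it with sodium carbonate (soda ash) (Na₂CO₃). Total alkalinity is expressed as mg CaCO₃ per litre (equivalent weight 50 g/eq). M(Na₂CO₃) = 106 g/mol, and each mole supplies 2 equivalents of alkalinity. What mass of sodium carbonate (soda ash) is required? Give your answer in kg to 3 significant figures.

21.9 kg

Volume: 202,000 US gal × 3.785 L/gal = 764,570 L.
Alkalinity to add: (75 − 48) = 27 mg/L as CaCO₃ × 764,570 L = 20,640 g as CaCO₃.
Equivalents: 20,640 g ÷ 50 g/eq = 412.9 eq.
Each mole of Na₂CO₃ supplies 2 eq, so 412.9 / 2 = 206.4 mol.
Mass: 206.4 mol × 106 g/mol = 21,880 g.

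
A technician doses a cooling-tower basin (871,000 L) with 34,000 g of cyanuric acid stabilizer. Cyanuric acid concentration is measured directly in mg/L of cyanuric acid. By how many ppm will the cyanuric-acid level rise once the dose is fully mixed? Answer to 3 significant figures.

39.0 ppm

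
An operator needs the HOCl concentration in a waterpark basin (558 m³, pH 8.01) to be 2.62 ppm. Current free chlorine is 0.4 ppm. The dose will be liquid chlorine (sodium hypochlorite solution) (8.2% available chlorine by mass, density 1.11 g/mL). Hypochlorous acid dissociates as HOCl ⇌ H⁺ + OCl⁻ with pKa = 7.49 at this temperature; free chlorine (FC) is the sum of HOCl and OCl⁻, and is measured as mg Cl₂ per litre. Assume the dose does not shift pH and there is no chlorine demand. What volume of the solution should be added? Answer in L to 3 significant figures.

66.8 L

Volume: 558 m³ = 558,000 L.
[OCl⁻]/[HOCl] = 10^(pH − pKa) = 10^(8.01 − 7.49) = 3.311; fraction as HOCl = 1/(1 + 3.311) = 0.2319.
Free chlorine required for 2.62 ppm HOCl: 2.62 / 0.2319 = 11.3 ppm.
FC to add: 11.3 − 0.4 = 10.9 mg/L as Cl₂.
Cl₂ equivalent: 10.9 mg/L × 558,000 L = 6080 g.
Product at 8.2% available Cl: 6080 / 0.082 = 74,140 g.
Volume: 74,140 g ÷ 1.11 g/mL = 66,800 mL.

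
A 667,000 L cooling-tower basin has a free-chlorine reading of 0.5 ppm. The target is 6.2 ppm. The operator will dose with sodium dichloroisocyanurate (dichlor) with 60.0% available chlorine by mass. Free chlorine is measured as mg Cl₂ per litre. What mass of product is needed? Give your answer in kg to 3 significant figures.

6.34 kg

Chlorine deficit: 6.2 − 0.5 = 5.7 ppm = 5.7 mg/L as Cl₂.
Cl₂ equivalent needed: 5.7 mg/L × 667,000 L = 3,802,000 mg = 3802 g.
Product at 60.0% available chlorine: 3802 / 0.6 = 6336 g.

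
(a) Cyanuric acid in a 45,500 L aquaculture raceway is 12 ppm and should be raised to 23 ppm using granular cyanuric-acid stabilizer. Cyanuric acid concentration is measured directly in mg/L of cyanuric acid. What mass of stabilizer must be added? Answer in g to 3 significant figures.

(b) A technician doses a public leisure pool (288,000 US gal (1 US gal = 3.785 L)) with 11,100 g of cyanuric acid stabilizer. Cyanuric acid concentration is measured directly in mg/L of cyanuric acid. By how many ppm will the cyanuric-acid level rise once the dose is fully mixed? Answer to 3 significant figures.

(a) 500 g; (b) 10.2 ppm

(a) CYA to add: (23 − 12) = 11 mg/L × 45,500 L = 500.5 g cyanuric acid.

(b) Volume: 288,000 US gal × 3.785 L/gal = 1,090,080 L.
(b) Rise: 11,100 g / 1,090,080 L × 1000 = 10.18 mg/L.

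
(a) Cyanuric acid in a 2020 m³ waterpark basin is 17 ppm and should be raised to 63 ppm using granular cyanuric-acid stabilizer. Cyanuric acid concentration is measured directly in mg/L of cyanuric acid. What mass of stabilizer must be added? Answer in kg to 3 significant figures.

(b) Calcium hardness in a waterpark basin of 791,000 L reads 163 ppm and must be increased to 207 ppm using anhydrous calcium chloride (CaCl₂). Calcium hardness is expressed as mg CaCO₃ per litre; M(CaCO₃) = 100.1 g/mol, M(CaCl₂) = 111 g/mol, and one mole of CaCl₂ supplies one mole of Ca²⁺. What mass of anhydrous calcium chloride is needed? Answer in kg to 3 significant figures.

(a) 92.9 kg; (b) 38.6 kg

(a) Volume: 2020 m³ = 2,020,000 L.
(a) CYA to add: (63 − 17) = 46 mg/L × 2,020,000 L = 92,920 g cyanuric acid.

(b) Hardness to add: (207 − 163) = 44 mg/L as CaCO₃ × 791,000 L = 34,800 g as CaCO₃.
(b) Moles of Ca²⁺ (1 mol Ca²⁺ ≡ 1 mol CaCO₃): 34,800 / 100.1 g/mol = 347.7 mol.
(b) Mass of CaCl₂: 347.7 × 111 = 38,590 g.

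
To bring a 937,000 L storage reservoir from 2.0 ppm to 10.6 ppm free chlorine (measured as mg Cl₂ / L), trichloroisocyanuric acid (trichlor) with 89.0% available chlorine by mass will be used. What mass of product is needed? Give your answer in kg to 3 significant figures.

Chlorine deficit: 10.6 − 2.0 = 8.6 ppm = 8.6 mg/L as Cl₂.
Cl₂ equivalent needed: 8.6 mg/L × 937,000 L = 8,058,000 mg = 8058 g.
Product at 89.0% available chlorine: 8058 / 0.89 = 9054 g.

9.05 kg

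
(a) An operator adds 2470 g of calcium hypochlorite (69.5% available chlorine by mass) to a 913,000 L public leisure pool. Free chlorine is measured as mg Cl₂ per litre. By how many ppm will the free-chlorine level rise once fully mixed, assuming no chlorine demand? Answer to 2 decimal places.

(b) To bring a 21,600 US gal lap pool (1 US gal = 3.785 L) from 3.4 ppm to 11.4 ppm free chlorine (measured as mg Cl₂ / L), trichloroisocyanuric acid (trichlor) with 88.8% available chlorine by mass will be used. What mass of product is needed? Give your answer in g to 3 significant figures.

(a) Available chlorine delivered: 2470 g × 0.695 = 1717 g as Cl₂.
(a) Concentration rise: 1717 g / 913,000 L = 1.88 mg/L = 1.88 ppm.

(b) Volume: 21,600 US gal × 3.785 L/gal = 81,756 L.
(b) Chlorine deficit: 11.4 − 3.4 = 8 ppm = 8 mg/L as Cl₂.
(b) Cl₂ equivalent needed: 8 mg/L × 81,756 L = 654,000 mg = 654 g.
(b) Product at 88.8% available chlorine: 654 / 0.888 = 736.5 g.

(a) 1.88 ppm; (b) 737 g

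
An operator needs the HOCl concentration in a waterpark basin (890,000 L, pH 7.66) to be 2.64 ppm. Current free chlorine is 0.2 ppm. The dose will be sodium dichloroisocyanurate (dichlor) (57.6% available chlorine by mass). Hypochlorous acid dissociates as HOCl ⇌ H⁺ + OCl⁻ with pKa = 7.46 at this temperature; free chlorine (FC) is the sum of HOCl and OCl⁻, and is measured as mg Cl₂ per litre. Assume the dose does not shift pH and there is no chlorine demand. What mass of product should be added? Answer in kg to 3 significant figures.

[OCl⁻]/[HOCl] = 10^(pH − pKa) = 10^(7.66 − 7.46) = 1.585; fraction as HOCl = 1/(1 + 1.585) = 0.3869.
Free chlorine required for 2.64 ppm HOCl: 2.64 / 0.3869 = 6.824 ppm.
FC to add: 6.824 − 0.2 = 6.624 mg/L as Cl₂.
Cl₂ equivalent: 6.624 mg/L × 890,000 L = 5895 g.
Product at 57.6% available Cl: 5895 / 0.576 = 10,240 g.

10.2 kg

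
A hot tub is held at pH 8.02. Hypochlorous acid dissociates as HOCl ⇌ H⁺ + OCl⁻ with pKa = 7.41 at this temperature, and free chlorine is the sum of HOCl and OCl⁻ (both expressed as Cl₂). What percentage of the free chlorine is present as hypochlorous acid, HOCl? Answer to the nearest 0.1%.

19.7%

[OCl⁻]/[HOCl] = 10^(pH − pKa) = 10^(8.02 − 7.41) = 10^0.61 = 4.074.
Fraction as HOCl = 1 / (1 + 4.074) = 0.1971.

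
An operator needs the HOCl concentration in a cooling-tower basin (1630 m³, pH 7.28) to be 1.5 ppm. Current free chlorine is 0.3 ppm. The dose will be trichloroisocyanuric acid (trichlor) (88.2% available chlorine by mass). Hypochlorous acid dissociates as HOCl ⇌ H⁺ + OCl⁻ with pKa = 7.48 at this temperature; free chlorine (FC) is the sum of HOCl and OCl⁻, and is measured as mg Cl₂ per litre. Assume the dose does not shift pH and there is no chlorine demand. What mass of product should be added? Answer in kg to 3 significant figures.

Volume: 1630 m³ = 1,630,000 L.
[OCl⁻]/[HOCl] = 10^(pH − pKa) = 10^(7.28 − 7.48) = 0.631; fraction as HOCl = 1/(1 + 0.631) = 0.6131.
Free chlorine required for 1.5 ppm HOCl: 1.5 / 0.6131 = 2.446 ppm.
FC to add: 2.446 − 0.3 = 2.146 mg/L as Cl₂.
Cl₂ equivalent: 2.146 mg/L × 1,630,000 L = 3499 g.
Product at 88.2% available Cl: 3499 / 0.882 = 3967 g.

3.97 kg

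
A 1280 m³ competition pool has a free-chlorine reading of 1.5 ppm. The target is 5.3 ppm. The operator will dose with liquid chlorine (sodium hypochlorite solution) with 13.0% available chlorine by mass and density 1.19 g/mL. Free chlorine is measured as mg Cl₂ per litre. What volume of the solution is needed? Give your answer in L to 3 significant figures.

31.4 L

Volume: 1280 m³ = 1,280,000 L.
Chlorine deficit: 5.3 − 1.5 = 3.8 ppm = 3.8 mg/L as Cl₂.
Cl₂ equivalent needed: 3.8 mg/L × 1,280,000 L = 4,864,000 mg = 4864 g.
Product at 13.0% available chlorine: 4864 / 0.13 = 37,420 g.
Volume at density 1.19 g/mL: 37,420 g ÷ 1.19 g/mL = 31,440 mL.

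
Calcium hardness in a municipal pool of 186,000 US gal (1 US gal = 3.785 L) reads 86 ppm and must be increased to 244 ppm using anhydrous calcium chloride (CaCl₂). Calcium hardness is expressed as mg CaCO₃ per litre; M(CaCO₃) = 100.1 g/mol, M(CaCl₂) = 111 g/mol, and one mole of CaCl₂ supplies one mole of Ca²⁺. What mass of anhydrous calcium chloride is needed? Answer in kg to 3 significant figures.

123 kg

Volume: 186,000 US gal × 3.785 L/gal = 704,010 L.
Hardness to add: (244 − 86) = 158 mg/L as CaCO₃ × 704,010 L = 111,200 g as CaCO₃.
Moles of Ca²⁺ (1 mol Ca²⁺ ≡ 1 mol CaCO₃): 111,200 / 100.1 g/mol = 1111 mol.
Mass of CaCl₂: 1111 × 111 = 123,300 g.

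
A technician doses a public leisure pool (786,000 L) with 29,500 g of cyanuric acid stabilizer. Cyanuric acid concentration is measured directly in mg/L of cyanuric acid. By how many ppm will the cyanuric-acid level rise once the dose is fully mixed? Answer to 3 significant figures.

37.5 ppm

Rise: 29,500 g / 786,000 L × 1000 = 37.53 mg/L.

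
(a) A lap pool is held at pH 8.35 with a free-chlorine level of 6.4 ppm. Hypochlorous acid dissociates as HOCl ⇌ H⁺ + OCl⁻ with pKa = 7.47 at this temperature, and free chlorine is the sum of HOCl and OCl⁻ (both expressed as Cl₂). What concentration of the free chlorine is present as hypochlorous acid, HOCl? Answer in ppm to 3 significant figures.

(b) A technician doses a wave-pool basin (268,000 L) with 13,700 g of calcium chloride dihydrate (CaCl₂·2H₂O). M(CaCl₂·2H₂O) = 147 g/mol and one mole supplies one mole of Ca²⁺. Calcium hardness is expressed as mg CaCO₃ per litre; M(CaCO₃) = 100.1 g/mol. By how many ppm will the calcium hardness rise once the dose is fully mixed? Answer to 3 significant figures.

(a) [OCl⁻]/[HOCl] = 10^(pH − pKa) = 10^(8.35 − 7.47) = 10^0.88 = 7.586.
(a) Fraction as HOCl = 1 / (1 + 7.586) = 0.1165.
(a) HOCl = 0.1165 × 6.4 ppm = 0.7454 ppm.

(b) Moles of Ca²⁺: 13,700 g ÷ 147 g/mol = 93.2 mol.
(b) As CaCO₃: 93.2 mol × 100.1 g/mol = 9329 g.
(b) Rise: 9329 g / 268,000 L × 1000 = 34.81 mg/L.

(a) 0.745 ppm; (b) 34.8 ppm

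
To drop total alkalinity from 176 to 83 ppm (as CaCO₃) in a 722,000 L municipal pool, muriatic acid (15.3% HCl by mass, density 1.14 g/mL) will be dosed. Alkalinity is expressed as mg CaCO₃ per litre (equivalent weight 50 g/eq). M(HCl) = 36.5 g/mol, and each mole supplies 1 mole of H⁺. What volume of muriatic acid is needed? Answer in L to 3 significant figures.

Alkalinity to neutralize: (176 − 83) = 93 mg/L as CaCO₃ × 722,000 L = 67,150 g as CaCO₃.
Equivalents of H⁺ required: 67,150 ÷ 50 g/eq = 1343 eq = 1343 mol HCl.
Mass of HCl: 1343 × 36.5 = 49,020 g.
Mass of 15.3% solution: 49,020 / 0.153 = 320,400 g.
Volume: 320,400 g ÷ 1.14 g/mL = 281,000 mL.

281 L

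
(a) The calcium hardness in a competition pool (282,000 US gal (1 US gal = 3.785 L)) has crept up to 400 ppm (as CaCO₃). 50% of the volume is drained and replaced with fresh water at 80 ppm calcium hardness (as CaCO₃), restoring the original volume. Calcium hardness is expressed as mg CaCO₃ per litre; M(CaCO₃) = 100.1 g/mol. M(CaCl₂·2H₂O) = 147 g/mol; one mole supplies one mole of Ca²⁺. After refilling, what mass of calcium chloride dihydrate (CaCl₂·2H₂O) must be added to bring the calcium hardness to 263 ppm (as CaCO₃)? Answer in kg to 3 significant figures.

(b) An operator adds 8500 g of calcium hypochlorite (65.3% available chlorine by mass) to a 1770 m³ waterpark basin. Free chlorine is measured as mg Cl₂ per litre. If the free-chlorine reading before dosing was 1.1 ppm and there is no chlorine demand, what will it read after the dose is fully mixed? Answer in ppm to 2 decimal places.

(a) Volume: 282,000 US gal × 3.785 L/gal = 1,067,370 L.
(a) After draining 50% and refilling: 400 × 0.50 + 80 × 0.50 = 240 ppm.
(a) Deficit to target: 263 − 240 = 23 mg/L.
(a) As CaCO₃: 23 mg/L × 1,067,370 L = 24,550 g; ÷ 100.1 = 245.2 mol Ca²⁺.
(a) Mass: 245.2 × 147 = 36,050 g.

(b) Volume: 1770 m³ = 1,770,000 L.
(b) Available chlorine delivered: 8500 g × 0.653 = 5550 g as Cl₂.
(b) Concentration rise: 5550 g / 1,770,000 L = 3.136 mg/L = 3.14 ppm.
(b) Final FC: 1.1 + 3.14 = 4.24 ppm.

(a) 36.1 kg; (b) 4.24 ppm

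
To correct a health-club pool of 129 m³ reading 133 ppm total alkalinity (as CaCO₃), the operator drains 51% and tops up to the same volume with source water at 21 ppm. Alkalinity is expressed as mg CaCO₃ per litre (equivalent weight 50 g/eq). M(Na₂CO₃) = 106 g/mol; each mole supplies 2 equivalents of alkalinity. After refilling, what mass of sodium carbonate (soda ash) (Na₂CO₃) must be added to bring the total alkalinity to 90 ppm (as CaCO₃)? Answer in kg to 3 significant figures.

Volume: 129 m³ = 129,000 L.
After draining 51% and refilling: 133 × 0.49 + 21 × 0.51 = 75.88 ppm.
Deficit to target: 90 − 75.88 = 14.12 mg/L.
As CaCO₃: 14.12 mg/L × 129,000 L = 1821 g; ÷ 50 g/eq ÷ 2 = 18.21 mol Na₂CO₃.
Mass: 18.21 × 106 = 1931 g.

1.93 kg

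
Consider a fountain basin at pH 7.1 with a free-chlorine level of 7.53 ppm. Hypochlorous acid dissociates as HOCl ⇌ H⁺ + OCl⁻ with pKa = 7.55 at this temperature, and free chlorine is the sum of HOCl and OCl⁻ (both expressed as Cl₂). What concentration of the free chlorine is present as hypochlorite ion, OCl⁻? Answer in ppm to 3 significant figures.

[OCl⁻]/[HOCl] = 10^(pH − pKa) = 10^(7.1 − 7.55) = 10^-0.45 = 0.3548.
Fraction as HOCl = 1 / (1 + 0.3548) = 0.7381.
OCl⁻ = (1 − 0.7381) × 7.53 ppm = 1.972 ppm.

1.97 ppm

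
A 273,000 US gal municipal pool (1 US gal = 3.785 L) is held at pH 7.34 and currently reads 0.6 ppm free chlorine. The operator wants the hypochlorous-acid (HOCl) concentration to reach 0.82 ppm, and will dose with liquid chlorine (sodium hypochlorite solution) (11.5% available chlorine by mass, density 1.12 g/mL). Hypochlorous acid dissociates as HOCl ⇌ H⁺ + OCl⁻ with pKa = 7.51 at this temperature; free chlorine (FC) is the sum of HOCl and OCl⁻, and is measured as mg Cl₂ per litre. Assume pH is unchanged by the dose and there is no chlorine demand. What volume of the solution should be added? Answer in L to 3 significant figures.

6.21 L

Volume: 273,000 US gal × 3.785 L/gal = 1,033,305 L.
[OCl⁻]/[HOCl] = 10^(pH − pKa) = 10^(7.34 − 7.51) = 0.6761; fraction as HOCl = 1/(1 + 0.6761) = 0.5966.
Free chlorine required for 0.82 ppm HOCl: 0.82 / 0.5966 = 1.374 ppm.
FC to add: 1.374 − 0.6 = 0.7744 mg/L as Cl₂.
Cl₂ equivalent: 0.7744 mg/L × 1,033,305 L = 800.2 g.
Product at 11.5% available Cl: 800.2 / 0.115 = 6958 g.
Volume: 6958 g ÷ 1.12 g/mL = 6213 mL.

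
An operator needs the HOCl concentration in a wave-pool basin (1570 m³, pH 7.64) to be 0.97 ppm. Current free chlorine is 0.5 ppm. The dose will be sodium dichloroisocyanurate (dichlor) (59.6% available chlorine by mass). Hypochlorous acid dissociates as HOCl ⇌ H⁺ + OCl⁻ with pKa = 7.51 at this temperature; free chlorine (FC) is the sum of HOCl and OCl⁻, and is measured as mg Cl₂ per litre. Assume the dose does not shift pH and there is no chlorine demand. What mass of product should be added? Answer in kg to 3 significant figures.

Volume: 1570 m³ = 1,570,000 L.
[OCl⁻]/[HOCl] = 10^(pH − pKa) = 10^(7.64 − 7.51) = 1.349; fraction as HOCl = 1/(1 + 1.349) = 0.4257.
Free chlorine required for 0.97 ppm HOCl: 0.97 / 0.4257 = 2.278 ppm.
FC to add: 2.278 − 0.5 = 1.778 mg/L as Cl₂.
Cl₂ equivalent: 1.778 mg/L × 1,570,000 L = 2792 g.
Product at 59.6% available Cl: 2792 / 0.596 = 4685 g.

4.68 kg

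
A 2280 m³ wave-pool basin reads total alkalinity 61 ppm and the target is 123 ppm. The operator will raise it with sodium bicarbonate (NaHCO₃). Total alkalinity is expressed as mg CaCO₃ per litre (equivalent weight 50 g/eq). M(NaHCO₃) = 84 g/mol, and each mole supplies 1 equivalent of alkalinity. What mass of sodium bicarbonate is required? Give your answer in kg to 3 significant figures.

Volume: 2280 m³ = 2,280,000 L.
Alkalinity to add: (123 − 61) = 62 mg/L as CaCO₃ × 2,280,000 L = 141,400 g as CaCO₃.
Equivalents: 141,400 g ÷ 50 g/eq = 2827 eq.
NaHCO₃ supplies 1 eq per mole → 2827 mol.
Mass: 2827 mol × 84 g/mol = 237,500 g.

237 kg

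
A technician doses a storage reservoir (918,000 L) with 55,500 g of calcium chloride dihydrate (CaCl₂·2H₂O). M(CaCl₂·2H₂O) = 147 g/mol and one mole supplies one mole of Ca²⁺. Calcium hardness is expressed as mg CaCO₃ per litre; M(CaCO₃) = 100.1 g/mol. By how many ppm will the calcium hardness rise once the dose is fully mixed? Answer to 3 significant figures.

41.2 ppm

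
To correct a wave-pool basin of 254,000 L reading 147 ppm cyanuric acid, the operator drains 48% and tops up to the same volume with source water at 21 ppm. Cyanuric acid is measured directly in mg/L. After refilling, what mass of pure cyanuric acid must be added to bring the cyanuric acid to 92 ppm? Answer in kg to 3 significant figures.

1.39 kg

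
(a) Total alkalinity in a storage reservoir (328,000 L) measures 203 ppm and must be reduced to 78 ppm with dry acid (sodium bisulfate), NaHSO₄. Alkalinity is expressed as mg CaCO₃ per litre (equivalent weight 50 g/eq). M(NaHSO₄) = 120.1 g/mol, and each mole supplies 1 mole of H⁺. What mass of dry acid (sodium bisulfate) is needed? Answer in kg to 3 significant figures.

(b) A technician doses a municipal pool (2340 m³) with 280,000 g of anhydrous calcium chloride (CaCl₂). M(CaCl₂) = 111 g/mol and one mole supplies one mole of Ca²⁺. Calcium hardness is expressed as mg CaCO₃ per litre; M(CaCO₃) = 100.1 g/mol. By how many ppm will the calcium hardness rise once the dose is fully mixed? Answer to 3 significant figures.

(a) 98.5 kg; (b) 108 ppm

(a) Alkalinity to neutralize: (203 − 78) = 125 mg/L as CaCO₃ × 328,000 L = 41,000 g as CaCO₃.
(a) Equivalents of H⁺ required: 41,000 ÷ 50 g/eq = 820 eq = 820 mol NaHSO₄.
(a) Mass of NaHSO₄: 820 × 120.1 = 98,480 g.

(b) Volume: 2340 m³ = 2,340,000 L.
(b) Moles of Ca²⁺: 280,000 g ÷ 111 g/mol = 2523 mol.
(b) As CaCO₃: 2523 mol × 100.1 g/mol = 252,500 g.
(b) Rise: 252,500 g / 2,340,000 L × 1000 = 107.9 mg/L.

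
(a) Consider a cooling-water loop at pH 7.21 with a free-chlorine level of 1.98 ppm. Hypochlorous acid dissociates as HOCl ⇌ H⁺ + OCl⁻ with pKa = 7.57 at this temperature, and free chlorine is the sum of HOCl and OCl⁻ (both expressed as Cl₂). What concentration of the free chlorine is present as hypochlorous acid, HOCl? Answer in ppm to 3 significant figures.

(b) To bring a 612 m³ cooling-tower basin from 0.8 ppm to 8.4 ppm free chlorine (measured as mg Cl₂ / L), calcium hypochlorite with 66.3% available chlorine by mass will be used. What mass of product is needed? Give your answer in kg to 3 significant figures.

(a) 1.38 ppm; (b) 7.02 kg

(a) [OCl⁻]/[HOCl] = 10^(pH − pKa) = 10^(7.21 − 7.57) = 10^-0.36 = 0.4365.
(a) Fraction as HOCl = 1 / (1 + 0.4365) = 0.6961.
(a) HOCl = 0.6961 × 1.98 ppm = 1.378 ppm.

(b) Volume: 612 m³ = 612,000 L.
(b) Chlorine deficit: 8.4 − 0.8 = 7.6 ppm = 7.6 mg/L as Cl₂.
(b) Cl₂ equivalent needed: 7.6 mg/L × 612,000 L = 4,651,000 mg = 4651 g.
(b) Product at 66.3% available chlorine: 4651 / 0.663 = 7015 g.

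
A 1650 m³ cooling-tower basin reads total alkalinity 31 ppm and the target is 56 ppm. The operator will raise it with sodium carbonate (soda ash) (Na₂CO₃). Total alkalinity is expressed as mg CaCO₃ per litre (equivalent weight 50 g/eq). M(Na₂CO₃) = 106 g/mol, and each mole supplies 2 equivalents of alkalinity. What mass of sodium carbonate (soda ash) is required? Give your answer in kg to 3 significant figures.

Volume: 1650 m³ = 1,650,000 L.
Alkalinity to add: (56 − 31) = 25 mg/L as CaCO₃ × 1,650,000 L = 41,250 g as CaCO₃.
Equivalents: 41,250 g ÷ 50 g/eq = 825 eq.
Each mole of Na₂CO₃ supplies 2 eq, so 825 / 2 = 412.5 mol.
Mass: 412.5 mol × 106 g/mol = 43,720 g.

43.7 kg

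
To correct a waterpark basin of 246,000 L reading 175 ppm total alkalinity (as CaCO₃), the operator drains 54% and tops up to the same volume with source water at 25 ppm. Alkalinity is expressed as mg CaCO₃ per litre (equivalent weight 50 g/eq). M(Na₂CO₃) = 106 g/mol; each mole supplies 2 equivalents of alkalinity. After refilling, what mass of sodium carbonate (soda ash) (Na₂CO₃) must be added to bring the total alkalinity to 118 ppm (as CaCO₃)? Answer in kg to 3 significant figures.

After draining 54% and refilling: 175 × 0.46 + 25 × 0.54 = 94 ppm.
Deficit to target: 118 − 94 = 24 mg/L.
As CaCO₃: 24 mg/L × 246,000 L = 5904 g; ÷ 50 g/eq ÷ 2 = 59.04 mol Na₂CO₃.
Mass: 59.04 × 106 = 6258 g.

6.26 kg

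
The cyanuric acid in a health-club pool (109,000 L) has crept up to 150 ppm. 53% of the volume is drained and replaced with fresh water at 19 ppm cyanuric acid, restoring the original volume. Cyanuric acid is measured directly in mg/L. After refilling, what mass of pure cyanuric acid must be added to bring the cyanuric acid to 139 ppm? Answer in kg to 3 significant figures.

6.37 kg

After draining 53% and refilling: 150 × 0.47 + 19 × 0.53 = 80.57 ppm.
Deficit to target: 139 − 80.57 = 58.43 mg/L.
Mass: 58.43 mg/L × 109,000 L = 6369 g cyanuric acid.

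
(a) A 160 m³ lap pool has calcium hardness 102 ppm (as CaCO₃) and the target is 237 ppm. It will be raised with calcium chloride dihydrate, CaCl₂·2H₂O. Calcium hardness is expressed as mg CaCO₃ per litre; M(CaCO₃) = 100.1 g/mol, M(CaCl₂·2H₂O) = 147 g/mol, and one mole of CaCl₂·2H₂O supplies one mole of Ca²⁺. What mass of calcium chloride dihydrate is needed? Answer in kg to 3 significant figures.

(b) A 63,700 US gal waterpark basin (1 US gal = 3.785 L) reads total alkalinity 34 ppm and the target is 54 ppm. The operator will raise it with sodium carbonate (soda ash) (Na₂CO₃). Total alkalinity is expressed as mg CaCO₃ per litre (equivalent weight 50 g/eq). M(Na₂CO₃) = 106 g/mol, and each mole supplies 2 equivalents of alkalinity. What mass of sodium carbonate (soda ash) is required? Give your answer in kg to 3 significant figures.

(a) 31.7 kg; (b) 5.11 kg

(a) Volume: 160 m³ = 160,000 L.
(a) Hardness to add: (237 − 102) = 135 mg/L as CaCO₃ × 160,000 L = 21,600 g as CaCO₃.
(a) Moles of Ca²⁺ (1 mol Ca²⁺ ≡ 1 mol CaCO₃): 21,600 / 100.1 g/mol = 215.8 mol.
(a) Mass of CaCl₂·2H₂O: 215.8 × 147 = 31,720 g.

(b) Volume: 63,700 US gal × 3.785 L/gal = 241,104 L.
(b) Alkalinity to add: (54 − 34) = 20 mg/L as CaCO₃ × 241,104 L = 4822 g as CaCO₃.
(b) Equivalents: 4822 g ÷ 50 g/eq = 96.44 eq.
(b) Each mole of Na₂CO₃ supplies 2 eq, so 96.44 / 2 = 48.22 mol.
(b) Mass: 48.22 mol × 106 g/mol = 5111 g.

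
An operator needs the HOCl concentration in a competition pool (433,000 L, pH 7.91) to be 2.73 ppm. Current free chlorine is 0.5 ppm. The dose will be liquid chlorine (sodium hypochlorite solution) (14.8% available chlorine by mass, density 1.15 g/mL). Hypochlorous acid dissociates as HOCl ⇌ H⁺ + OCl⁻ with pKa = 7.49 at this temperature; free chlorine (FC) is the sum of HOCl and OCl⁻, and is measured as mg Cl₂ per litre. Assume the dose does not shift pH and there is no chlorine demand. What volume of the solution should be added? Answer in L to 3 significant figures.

[OCl⁻]/[HOCl] = 10^(pH − pKa) = 10^(7.91 − 7.49) = 2.63; fraction as HOCl = 1/(1 + 2.63) = 0.2755.
Free chlorine required for 2.73 ppm HOCl: 2.73 / 0.2755 = 9.911 ppm.
FC to add: 9.911 − 0.5 = 9.411 mg/L as Cl₂.
Cl₂ equivalent: 9.411 mg/L × 433,000 L = 4075 g.
Product at 14.8% available Cl: 4075 / 0.148 = 27,530 g.
Volume: 27,530 g ÷ 1.15 g/mL = 23,940 mL.

23.9 L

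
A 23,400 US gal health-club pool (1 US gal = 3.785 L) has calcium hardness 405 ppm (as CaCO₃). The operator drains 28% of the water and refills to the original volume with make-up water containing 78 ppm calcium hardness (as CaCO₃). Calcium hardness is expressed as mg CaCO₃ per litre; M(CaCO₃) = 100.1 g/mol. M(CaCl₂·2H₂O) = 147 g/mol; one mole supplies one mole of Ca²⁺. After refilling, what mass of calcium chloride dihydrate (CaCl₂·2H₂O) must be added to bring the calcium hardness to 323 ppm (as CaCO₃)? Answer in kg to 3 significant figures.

Volume: 23,400 US gal × 3.785 L/gal = 88,569 L.
After draining 28% and refilling: 405 × 0.72 + 78 × 0.28 = 313.44 ppm.
Deficit to target: 323 − 313.44 = 9.56 mg/L.
As CaCO₃: 9.56 mg/L × 88,569 L = 846.7 g; ÷ 100.1 = 8.459 mol Ca²⁺.
Mass: 8.459 × 147 = 1243 g.

1.24 kg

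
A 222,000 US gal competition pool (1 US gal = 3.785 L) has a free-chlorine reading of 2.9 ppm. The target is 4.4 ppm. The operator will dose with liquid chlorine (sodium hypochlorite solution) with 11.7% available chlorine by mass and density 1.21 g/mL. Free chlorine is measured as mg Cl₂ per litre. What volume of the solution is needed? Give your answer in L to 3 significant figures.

Volume: 222,000 US gal × 3.785 L/gal = 840,270 L.
Chlorine deficit: 4.4 − 2.9 = 1.5 ppm = 1.5 mg/L as Cl₂.
Cl₂ equivalent needed: 1.5 mg/L × 840,270 L = 1,260,000 mg = 1260 g.
Product at 11.7% available chlorine: 1260 / 0.117 = 10,770 g.
Volume at density 1.21 g/mL: 10,770 g ÷ 1.21 g/mL = 8903 mL.

8.90 L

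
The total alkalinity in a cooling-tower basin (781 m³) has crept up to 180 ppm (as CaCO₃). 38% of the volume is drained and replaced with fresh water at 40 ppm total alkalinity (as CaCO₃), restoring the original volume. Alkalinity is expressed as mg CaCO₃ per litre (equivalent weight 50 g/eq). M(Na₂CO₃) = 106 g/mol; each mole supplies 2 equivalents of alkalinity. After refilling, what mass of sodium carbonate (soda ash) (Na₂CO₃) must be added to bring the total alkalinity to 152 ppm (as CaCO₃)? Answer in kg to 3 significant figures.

20.9 kg

Volume: 781 m³ = 781,000 L.
After draining 38% and refilling: 180 × 0.62 + 40 × 0.38 = 126.8 ppm.
Deficit to target: 152 − 126.8 = 25.2 mg/L.
As CaCO₃: 25.2 mg/L × 781,000 L = 19,680 g; ÷ 50 g/eq ÷ 2 = 196.8 mol Na₂CO₃.
Mass: 196.8 × 106 = 20,860 g.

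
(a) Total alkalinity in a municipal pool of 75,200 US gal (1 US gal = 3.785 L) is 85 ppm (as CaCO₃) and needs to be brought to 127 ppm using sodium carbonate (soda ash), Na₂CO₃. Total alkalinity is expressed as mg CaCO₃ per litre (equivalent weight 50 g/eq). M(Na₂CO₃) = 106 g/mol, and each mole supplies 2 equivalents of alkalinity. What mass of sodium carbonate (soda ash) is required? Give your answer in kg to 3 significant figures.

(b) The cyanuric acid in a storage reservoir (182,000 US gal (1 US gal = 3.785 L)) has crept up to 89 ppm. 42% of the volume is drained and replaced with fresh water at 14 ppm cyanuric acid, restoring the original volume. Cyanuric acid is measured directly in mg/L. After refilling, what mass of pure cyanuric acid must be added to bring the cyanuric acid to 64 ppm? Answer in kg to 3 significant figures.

(a) 12.7 kg; (b) 4.48 kg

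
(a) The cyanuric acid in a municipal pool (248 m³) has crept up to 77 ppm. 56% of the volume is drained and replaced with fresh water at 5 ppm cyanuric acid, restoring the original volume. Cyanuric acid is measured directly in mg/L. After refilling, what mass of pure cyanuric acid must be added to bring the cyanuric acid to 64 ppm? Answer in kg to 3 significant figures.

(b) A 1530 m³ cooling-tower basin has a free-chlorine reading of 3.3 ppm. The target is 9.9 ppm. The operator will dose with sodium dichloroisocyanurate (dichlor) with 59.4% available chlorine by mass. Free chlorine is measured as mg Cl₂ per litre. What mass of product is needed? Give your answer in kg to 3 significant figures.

(a) Volume: 248 m³ = 248,000 L.
(a) After draining 56% and refilling: 77 × 0.44 + 5 × 0.56 = 36.68 ppm.
(a) Deficit to target: 64 − 36.68 = 27.32 mg/L.
(a) Mass: 27.32 mg/L × 248,000 L = 6775 g cyanuric acid.

(b) Volume: 1530 m³ = 1,530,000 L.
(b) Chlorine deficit: 9.9 − 3.3 = 6.6 ppm = 6.6 mg/L as Cl₂.
(b) Cl₂ equivalent needed: 6.6 mg/L × 1,530,000 L = 10,100,000 mg = 10,100 g.
(b) Product at 59.4% available chlorine: 10,100 / 0.594 = 17,000 g.

(a) 6.78 kg; (b) 17.0 kg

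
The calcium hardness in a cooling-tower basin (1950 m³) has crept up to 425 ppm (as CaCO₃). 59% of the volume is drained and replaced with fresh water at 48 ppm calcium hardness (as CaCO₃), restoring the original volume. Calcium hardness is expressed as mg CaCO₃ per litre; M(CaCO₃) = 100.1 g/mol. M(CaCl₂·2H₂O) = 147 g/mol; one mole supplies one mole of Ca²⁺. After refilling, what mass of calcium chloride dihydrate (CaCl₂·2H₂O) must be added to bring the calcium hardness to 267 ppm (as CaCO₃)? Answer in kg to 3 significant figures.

Volume: 1950 m³ = 1,950,000 L.
After draining 59% and refilling: 425 × 0.41 + 48 × 0.59 = 202.57 ppm.
Deficit to target: 267 − 202.57 = 64.43 mg/L.
As CaCO₃: 64.43 mg/L × 1,950,000 L = 125,600 g; ÷ 100.1 = 1255 mol Ca²⁺.
Mass: 1255 × 147 = 184,500 g.

185 kg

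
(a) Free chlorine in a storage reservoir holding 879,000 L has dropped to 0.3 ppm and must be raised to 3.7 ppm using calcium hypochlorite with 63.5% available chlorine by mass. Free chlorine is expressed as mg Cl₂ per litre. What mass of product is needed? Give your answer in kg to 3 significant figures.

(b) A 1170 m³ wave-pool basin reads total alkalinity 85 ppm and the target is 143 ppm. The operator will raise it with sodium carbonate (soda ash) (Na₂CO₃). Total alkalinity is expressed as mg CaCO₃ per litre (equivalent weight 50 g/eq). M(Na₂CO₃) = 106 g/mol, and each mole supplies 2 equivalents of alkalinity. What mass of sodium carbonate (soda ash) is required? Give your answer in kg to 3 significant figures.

(a) Chlorine deficit: 3.7 − 0.3 = 3.4 ppm = 3.4 mg/L as Cl₂.
(a) Cl₂ equivalent needed: 3.4 mg/L × 879,000 L = 2,989,000 mg = 2989 g.
(a) Product at 63.5% available chlorine: 2989 / 0.635 = 4706 g.

(b) Volume: 1170 m³ = 1,170,000 L.
(b) Alkalinity to add: (143 − 85) = 58 mg/L as CaCO₃ × 1,170,000 L = 67,860 g as CaCO₃.
(b) Equivalents: 67,860 g ÷ 50 g/eq = 1357 eq.
(b) Each mole of Na₂CO₃ supplies 2 eq, so 1357 / 2 = 678.6 mol.
(b) Mass: 678.6 mol × 106 g/mol = 71,930 g.

(a) 4.71 kg; (b) 71.9 kg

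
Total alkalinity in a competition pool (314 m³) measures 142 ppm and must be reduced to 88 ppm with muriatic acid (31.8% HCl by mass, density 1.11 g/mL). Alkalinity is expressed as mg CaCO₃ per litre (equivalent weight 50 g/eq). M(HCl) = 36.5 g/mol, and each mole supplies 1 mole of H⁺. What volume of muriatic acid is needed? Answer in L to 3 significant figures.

35.1 L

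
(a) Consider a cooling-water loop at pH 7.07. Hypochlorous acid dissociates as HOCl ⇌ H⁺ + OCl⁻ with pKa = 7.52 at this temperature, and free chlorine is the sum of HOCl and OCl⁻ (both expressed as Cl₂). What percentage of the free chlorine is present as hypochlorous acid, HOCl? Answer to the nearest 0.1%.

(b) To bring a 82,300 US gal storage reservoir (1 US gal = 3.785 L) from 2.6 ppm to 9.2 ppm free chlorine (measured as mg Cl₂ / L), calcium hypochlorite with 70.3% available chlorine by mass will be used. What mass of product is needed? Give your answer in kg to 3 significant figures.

(a) 73.8%; (b) 2.92 kg

(a) [OCl⁻]/[HOCl] = 10^(pH − pKa) = 10^(7.07 − 7.52) = 10^-0.45 = 0.3548.
(a) Fraction as HOCl = 1 / (1 + 0.3548) = 0.7381.

(b) Volume: 82,300 US gal × 3.785 L/gal = 311,506 L.
(b) Chlorine deficit: 9.2 − 2.6 = 6.6 ppm = 6.6 mg/L as Cl₂.
(b) Cl₂ equivalent needed: 6.6 mg/L × 311,506 L = 2,056,000 mg = 2056 g.
(b) Product at 70.3% available chlorine: 2056 / 0.703 = 2925 g.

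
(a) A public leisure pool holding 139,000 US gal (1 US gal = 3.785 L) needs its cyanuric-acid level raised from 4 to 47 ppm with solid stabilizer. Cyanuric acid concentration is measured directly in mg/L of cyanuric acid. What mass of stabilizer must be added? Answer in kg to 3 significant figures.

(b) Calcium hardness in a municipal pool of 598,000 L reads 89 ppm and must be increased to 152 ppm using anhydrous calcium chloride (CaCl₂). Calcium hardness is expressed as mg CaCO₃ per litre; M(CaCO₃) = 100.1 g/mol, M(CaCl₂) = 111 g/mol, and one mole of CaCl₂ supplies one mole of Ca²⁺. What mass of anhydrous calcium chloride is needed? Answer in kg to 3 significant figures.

(a) 22.6 kg; (b) 41.8 kg

(a) Volume: 139,000 US gal × 3.785 L/gal = 526,115 L.
(a) CYA to add: (47 − 4) = 43 mg/L × 526,115 L = 22,620 g cyanuric acid.

(b) Hardness to add: (152 − 89) = 63 mg/L as CaCO₃ × 598,000 L = 37,670 g as CaCO₃.
(b) Moles of Ca²⁺ (1 mol Ca²⁺ ≡ 1 mol CaCO₃): 37,670 / 100.1 g/mol = 376.4 mol.
(b) Mass of CaCl₂: 376.4 × 111 = 41,780 g.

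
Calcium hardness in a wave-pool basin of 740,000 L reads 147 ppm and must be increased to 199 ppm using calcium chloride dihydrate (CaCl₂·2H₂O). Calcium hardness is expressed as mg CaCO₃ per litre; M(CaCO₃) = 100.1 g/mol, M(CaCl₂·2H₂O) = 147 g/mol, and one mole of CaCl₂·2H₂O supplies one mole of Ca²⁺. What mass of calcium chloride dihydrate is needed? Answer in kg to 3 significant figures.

56.5 kg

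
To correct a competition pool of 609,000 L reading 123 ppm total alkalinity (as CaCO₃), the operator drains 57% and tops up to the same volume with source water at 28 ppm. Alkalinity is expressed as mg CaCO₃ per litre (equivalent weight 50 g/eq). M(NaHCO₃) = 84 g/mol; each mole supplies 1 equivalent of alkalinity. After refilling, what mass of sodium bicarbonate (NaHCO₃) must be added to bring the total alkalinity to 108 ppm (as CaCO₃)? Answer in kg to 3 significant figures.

40.1 kg

After draining 57% and refilling: 123 × 0.43 + 28 × 0.57 = 68.85 ppm.
Deficit to target: 108 − 68.85 = 39.15 mg/L.
As CaCO₃: 39.15 mg/L × 609,000 L = 23,840 g; ÷ 50 g/eq ÷ 1 = 476.8 mol NaHCO₃.
Mass: 476.8 × 84 = 40,060 g.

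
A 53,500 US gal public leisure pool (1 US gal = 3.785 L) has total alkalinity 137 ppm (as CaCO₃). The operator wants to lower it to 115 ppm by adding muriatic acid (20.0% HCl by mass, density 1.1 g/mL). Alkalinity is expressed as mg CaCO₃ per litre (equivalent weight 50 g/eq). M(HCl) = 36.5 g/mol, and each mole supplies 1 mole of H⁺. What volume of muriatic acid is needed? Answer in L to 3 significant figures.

Volume: 53,500 US gal × 3.785 L/gal = 202,498 L.
Alkalinity to neutralize: (137 − 115) = 22 mg/L as CaCO₃ × 202,498 L = 4455 g as CaCO₃.
Equivalents of H⁺ required: 4455 ÷ 50 g/eq = 89.1 eq = 89.1 mol HCl.
Mass of HCl: 89.1 × 36.5 = 3252 g.
Mass of 20.0% solution: 3252 / 0.2 = 16,260 g.
Volume: 16,260 g ÷ 1.1 g/mL = 14,780 mL.

14.8 L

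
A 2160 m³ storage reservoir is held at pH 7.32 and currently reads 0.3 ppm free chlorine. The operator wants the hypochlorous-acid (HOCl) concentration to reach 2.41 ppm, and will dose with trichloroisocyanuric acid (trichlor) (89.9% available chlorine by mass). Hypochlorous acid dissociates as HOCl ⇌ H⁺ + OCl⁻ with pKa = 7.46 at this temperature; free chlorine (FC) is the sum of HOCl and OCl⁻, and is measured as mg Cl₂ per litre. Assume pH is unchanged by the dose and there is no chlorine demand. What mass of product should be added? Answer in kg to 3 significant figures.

Volume: 2160 m³ = 2,160,000 L.
[OCl⁻]/[HOCl] = 10^(pH − pKa) = 10^(7.32 − 7.46) = 0.7244; fraction as HOCl = 1/(1 + 0.7244) = 0.5799.
Free chlorine required for 2.41 ppm HOCl: 2.41 / 0.5799 = 4.156 ppm.
FC to add: 4.156 − 0.3 = 3.856 mg/L as Cl₂.
Cl₂ equivalent: 3.856 mg/L × 2,160,000 L = 8329 g.
Product at 89.9% available Cl: 8329 / 0.899 = 9264 g.

9.26 kg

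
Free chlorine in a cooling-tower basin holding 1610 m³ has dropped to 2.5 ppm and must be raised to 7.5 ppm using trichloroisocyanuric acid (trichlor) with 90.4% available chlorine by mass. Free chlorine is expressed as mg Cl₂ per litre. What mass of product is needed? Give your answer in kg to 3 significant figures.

8.90 kg

Volume: 1610 m³ = 1,610,000 L.
Chlorine deficit: 7.5 − 2.5 = 5 ppm = 5 mg/L as Cl₂.
Cl₂ equivalent needed: 5 mg/L × 1,610,000 L = 8,050,000 mg = 8050 g.
Product at 90.4% available chlorine: 8050 / 0.904 = 8905 g.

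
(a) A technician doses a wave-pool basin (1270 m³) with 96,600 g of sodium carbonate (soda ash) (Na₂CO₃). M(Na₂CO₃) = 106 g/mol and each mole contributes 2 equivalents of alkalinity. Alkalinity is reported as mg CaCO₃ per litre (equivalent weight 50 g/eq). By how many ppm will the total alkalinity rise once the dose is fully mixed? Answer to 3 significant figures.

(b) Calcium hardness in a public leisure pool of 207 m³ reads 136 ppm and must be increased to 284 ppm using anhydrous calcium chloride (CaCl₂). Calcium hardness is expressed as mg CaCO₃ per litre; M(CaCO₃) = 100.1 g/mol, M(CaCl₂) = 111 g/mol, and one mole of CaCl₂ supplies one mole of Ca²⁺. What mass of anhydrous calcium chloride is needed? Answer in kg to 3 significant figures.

(a) 71.8 ppm; (b) 34.0 kg

(a) Volume: 1270 m³ = 1,270,000 L.
(a) Moles of Na₂CO₃: 96,600 g ÷ 106 g/mol = 911.3 mol → 1823 eq of alkalinity.
(a) As CaCO₃: 1823 eq × 50 g/eq = 91,130 g.
(a) Rise: 91,130 g / 1,270,000 L × 1000 = 71.76 mg/L.

(b) Volume: 207 m³ = 207,000 L.
(b) Hardness to add: (284 − 136) = 148 mg/L as CaCO₃ × 207,000 L = 30,640 g as CaCO₃.
(b) Moles of Ca²⁺ (1 mol Ca²⁺ ≡ 1 mol CaCO₃): 30,640 / 100.1 g/mol = 306.1 mol.
(b) Mass of CaCl₂: 306.1 × 111 = 33,970 g.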